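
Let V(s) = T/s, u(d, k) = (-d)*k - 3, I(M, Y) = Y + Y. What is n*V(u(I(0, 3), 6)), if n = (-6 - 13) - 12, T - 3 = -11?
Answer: -248/39 ≈ -6.3590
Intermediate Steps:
I(M, Y) = 2*Y
T = -8 (T = 3 - 11 = -8)
u(d, k) = -3 - d*k (u(d, k) = -d*k - 3 = -3 - d*k)
V(s) = -8/s
n = -31 (n = -19 - 12 = -31)
n*V(u(I(0, 3), 6)) = -(-248)/(-3 - 1*2*3*6) = -(-248)/(-3 - 1*6*6) = -(-248)/(-3 - 36) = -(-248)/(-39) = -(-248)*(-1)/39 = -31*8/39 = -248/39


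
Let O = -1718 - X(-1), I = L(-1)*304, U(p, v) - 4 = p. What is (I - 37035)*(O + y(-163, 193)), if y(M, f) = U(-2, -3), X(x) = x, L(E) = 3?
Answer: 61950945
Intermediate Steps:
U(p, v) = 4 + p
y(M, f) = 2 (y(M, f) = 4 - 2 = 2)
I = 912 (I = 3*304 = 912)
O = -1717 (O = -1718 - 1*(-1) = -1718 + 1 = -1717)
(I - 37035)*(O + y(-163, 193)) = (912 - 37035)*(-1717 + 2) = -36123*(-1715) = 61950945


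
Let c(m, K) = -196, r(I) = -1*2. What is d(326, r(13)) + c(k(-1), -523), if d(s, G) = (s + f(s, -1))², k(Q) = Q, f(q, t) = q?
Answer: 424908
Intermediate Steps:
r(I) = -2
d(s, G) = 4*s² (d(s, G) = (s + s)² = (2*s)² = 4*s²)
d(326, r(13)) + c(k(-1), -523) = 4*326² - 196 = 4*106276 - 196 = 425104 - 196 = 424908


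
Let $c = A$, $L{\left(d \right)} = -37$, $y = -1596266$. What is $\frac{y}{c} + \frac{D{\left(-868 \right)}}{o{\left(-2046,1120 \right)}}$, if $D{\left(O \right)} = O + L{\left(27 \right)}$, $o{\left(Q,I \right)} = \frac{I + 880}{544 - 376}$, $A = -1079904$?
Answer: $- \frac{143746493}{1928400} \approx -74.542$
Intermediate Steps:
$c = -1079904$
$o{\left(Q,I \right)} = \frac{110}{21} + \frac{I}{168}$ ($o{\left(Q,I \right)} = \frac{880 + I}{168} = \left(880 + I\right) \frac{1}{168} = \frac{110}{21} + \frac{I}{168}$)
$D{\left(O \right)} = -37 + O$ ($D{\left(O \right)} = O - 37 = -37 + O$)
$\frac{y}{c} + \frac{D{\left(-868 \right)}}{o{\left(-2046,1120 \right)}} = - \frac{1596266}{-1079904} + \frac{-37 - 868}{\frac{110}{21} + \frac{1}{168} \cdot 1120} = \left(-1596266\right) \left(- \frac{1}{1079904}\right) - \frac{905}{\frac{110}{21} + \frac{20}{3}} = \frac{114019}{77136} - \frac{905}{\frac{250}{21}} = \frac{114019}{77136} - \frac{3801}{50} = - \frac{143746493}{1928400}$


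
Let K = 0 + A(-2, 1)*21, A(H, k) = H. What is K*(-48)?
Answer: 2016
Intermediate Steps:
K = -42 (K = 0 - 2*21 = 0 - 42 = -42)
K*(-48) = -42*(-48) = 2016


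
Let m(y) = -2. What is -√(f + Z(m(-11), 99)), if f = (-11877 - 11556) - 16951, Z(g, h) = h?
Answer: -I*√40285 ≈ -200.71*I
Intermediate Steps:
f = -40384 (f = -23433 - 16951 = -40384)
-√(f + Z(m(-11), 99)) = -√(-40384 + 99) = -√(-40285) = -I*√40285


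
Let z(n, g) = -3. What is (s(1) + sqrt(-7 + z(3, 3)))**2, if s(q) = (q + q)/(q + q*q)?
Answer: (1 + I*sqrt(10))**2 ≈ -9.0 + 6.3246*I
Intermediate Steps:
s(q) = 2*q/(q + q**2) (s(q) = (2*q)/(q + q**2) = 2*q/(q + q**2))
(s(1) + sqrt(-7 + z(3, 3)))**2 = (2/(1 + 1) + sqrt(-7 - 3))**2 = (2/2 + sqrt(-10))**2 = (2*(1/2) + I*sqrt(10))**2 = (1 + I*sqrt(10))**2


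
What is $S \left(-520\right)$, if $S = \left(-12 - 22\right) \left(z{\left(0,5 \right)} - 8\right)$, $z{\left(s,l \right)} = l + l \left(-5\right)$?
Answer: $-495040$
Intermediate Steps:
$z{\left(s,l \right)} = - 4 l$ ($z{\left(s,l \right)} = l - 5 l = - 4 l$)
$S = 952$ ($S = \left(-12 - 22\right) \left(\left(-4\right) 5 - 8\right) = - 34 \left(-20 - 8\right) = \left(-34\right) \left(-28\right) = 952$)
$S \left(-520\right) = 952 \left(-520\right) = -495040$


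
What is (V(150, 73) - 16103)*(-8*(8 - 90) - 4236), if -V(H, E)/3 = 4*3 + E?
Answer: 58561640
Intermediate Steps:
V(H, E) = -36 - 3*E (V(H, E) = -3*(4*3 + E) = -3*(12 + E) = -36 - 3*E)
(V(150, 73) - 16103)*(-8*(8 - 90) - 4236) = ((-36 - 3*73) - 16103)*(-8*(8 - 90) - 4236) = ((-36 - 219) - 16103)*(-8*(-82) - 4236) = (-255 - 16103)*(656 - 4236) = -16358*(-3580) = 58561640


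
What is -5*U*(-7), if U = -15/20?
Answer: -105/4 ≈ -26.250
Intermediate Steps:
U = -¾ (U = -15*1/20 = -¾ ≈ -0.75000)
-5*U*(-7) = -5*(-¾)*(-7) = (15/4)*(-7) = -105/4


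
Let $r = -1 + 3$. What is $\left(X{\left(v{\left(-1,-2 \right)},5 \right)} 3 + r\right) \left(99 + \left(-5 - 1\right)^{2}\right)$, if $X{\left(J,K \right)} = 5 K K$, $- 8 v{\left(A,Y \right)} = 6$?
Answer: $50895$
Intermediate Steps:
$v{\left(A,Y \right)} = - \frac{3}{4}$ ($v{\left(A,Y \right)} = \left(- \frac{1}{8}\right) 6 = - \frac{3}{4}$)
$X{\left(J,K \right)} = 5 K^{2}$
$r = 2$
$\left(X{\left(v{\left(-1,-2 \right)},5 \right)} 3 + r\right) \left(99 + \left(-5 - 1\right)^{2}\right) = \left(5 \cdot 5^{2} \cdot 3 + 2\right) \left(99 + \left(-5 - 1\right)^{2}\right) = \left(5 \cdot 25 \cdot 3 + 2\right) \left(99 + \left(-6\right)^{2}\right) = \left(125 \cdot 3 + 2\right) \left(99 + 36\right) = \left(375 + 2\right) 135 = 377 \cdot 135 = 50895$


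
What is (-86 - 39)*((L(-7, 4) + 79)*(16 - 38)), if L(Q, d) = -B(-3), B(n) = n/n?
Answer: 214500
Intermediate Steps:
B(n) = 1
L(Q, d) = -1 (L(Q, d) = -1*1 = -1)
(-86 - 39)*((L(-7, 4) + 79)*(16 - 38)) = (-86 - 39)*((-1 + 79)*(16 - 38)) = -9750*(-22) = -125*(-1716) = 214500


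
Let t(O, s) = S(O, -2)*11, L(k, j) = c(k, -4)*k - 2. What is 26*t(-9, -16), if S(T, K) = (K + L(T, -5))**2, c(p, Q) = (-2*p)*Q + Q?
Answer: 132246400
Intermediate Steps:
c(p, Q) = Q - 2*Q*p (c(p, Q) = -2*Q*p + Q = Q - 2*Q*p)
L(k, j) = -2 + k*(-4 + 8*k) (L(k, j) = (-4*(1 - 2*k))*k - 2 = (-4 + 8*k)*k - 2 = k*(-4 + 8*k) - 2 = -2 + k*(-4 + 8*k))
S(T, K) = (-2 + K - 4*T + 8*T**2)**2 (S(T, K) = (K + (-2 - 4*T + 8*T**2))**2 = (-2 + K - 4*T + 8*T**2)**2)
t(O, s) = 11*(-4 + 4*O*(-1 + 2*O))**2 (t(O, s) = (-2 - 2 + 4*O*(-1 + 2*O))**2*11 = (-4 + 4*O*(-1 + 2*O))**2*11 = 11*(-4 + 4*O*(-1 + 2*O))**2)
26*t(-9, -16) = 26*(176*(-1 - 9*(-1 + 2*(-9)))**2) = 26*(176*(-1 - 9*(-1 - 18))**2) = 26*(176*(-1 - 9*(-19))**2) = 26*(176*(-1 + 171)**2) = 26*(176*170**2) = 26*(176*28900) = 26*5086400 = 132246400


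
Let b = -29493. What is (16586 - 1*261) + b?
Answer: -13168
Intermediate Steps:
(16586 - 1*261) + b = (16586 - 1*261) - 29493 = (16586 - 261) - 29493 = 16325 - 29493 = -13168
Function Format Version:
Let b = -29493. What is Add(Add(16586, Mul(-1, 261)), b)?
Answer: -13168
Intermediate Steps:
Add(Add(16586, Mul(-1, 261)), b) = Add(Add(16586, Mul(-1, 261)), -29493) = Add(Add(16586, -261), -29493) = Add(16325, -29493) = -13168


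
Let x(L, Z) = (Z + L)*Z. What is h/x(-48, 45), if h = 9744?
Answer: -3248/45 ≈ -72.178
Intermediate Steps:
x(L, Z) = Z*(L + Z) (x(L, Z) = (L + Z)*Z = Z*(L + Z))
h/x(-48, 45) = 9744/((45*(-48 + 45))) = 9744/((45*(-3))) = 9744/(-135) = 9744*(-1/135) = -3248/45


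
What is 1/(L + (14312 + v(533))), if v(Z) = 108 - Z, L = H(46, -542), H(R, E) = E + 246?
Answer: 1/13591 ≈ 7.3578e-5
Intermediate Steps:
H(R, E) = 246 + E
L = -296 (L = 246 - 542 = -296)
1/(L + (14312 + v(533))) = 1/(-296 + (14312 + (108 - 1*533))) = 1/(-296 + (14312 + (108 - 533))) = 1/(-296 + (14312 - 425)) = 1/(-296 + 13887) = 1/13591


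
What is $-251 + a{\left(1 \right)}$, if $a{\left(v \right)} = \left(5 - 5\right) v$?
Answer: $-251$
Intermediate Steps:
$a{\left(v \right)} = 0$ ($a{\left(v \right)} = 0 v = 0$)
$-251 + a{\left(1 \right)} = -251 + 0 = -251$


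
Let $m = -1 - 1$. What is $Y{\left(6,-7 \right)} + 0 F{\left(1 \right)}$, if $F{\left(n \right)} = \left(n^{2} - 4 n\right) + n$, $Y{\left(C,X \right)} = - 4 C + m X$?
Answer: $-10$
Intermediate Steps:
$m = -2$
$Y{\left(C,X \right)} = - 4 C - 2 X$
$F{\left(n \right)} = n^{2} - 3 n$
$Y{\left(6,-7 \right)} + 0 F{\left(1 \right)} = \left(\left(-4\right) 6 - -14\right) + 0 \cdot 1 \left(-3 + 1\right) = \left(-24 + 14\right) + 0 \cdot 1 \left(-2\right) = -10 + 0 \left(-2\right) = -10 + 0 = -10$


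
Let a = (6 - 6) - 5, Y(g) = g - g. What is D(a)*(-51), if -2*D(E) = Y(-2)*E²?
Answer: 0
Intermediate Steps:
Y(g) = 0
a = -5 (a = 0 - 5 = -5)
D(E) = 0 (D(E) = -0*E² = -½*0 = 0)
D(a)*(-51) = 0*(-51) = 0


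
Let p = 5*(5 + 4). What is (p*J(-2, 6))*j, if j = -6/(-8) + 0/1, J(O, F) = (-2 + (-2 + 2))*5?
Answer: -675/2 ≈ -337.50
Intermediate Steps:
J(O, F) = -10 (J(O, F) = (-2 + 0)*5 = -2*5 = -10)
j = ¾ (j = -6*(-⅛) + 0*1 = ¾ + 0 = ¾ ≈ 0.75000)
p = 45 (p = 5*9 = 45)
(p*J(-2, 6))*j = (45*(-10))*(¾) = -450*¾ = -675/2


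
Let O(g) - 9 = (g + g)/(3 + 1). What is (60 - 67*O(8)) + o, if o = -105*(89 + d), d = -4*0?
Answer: -10156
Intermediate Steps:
d = 0
O(g) = 9 + g/2 (O(g) = 9 + (g + g)/(3 + 1) = 9 + (2*g)/4 = 9 + (2*g)*(¼) = 9 + g/2)
o = -9345 (o = -105*(89 + 0) = -105*89 = -9345)
(60 - 67*O(8)) + o = (60 - 67*(9 + (½)*8)) - 9345 = (60 - 67*(9 + 4)) - 9345 = (60 - 67*13) - 9345 = (60 - 871) - 9345 = -811 - 9345 = -10156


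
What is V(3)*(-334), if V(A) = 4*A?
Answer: -4008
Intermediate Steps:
V(3)*(-334) = (4*3)*(-334) = 12*(-334) = -4008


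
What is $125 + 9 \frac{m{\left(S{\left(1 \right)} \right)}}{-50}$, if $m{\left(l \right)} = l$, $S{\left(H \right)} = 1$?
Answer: $\frac{6241}{50} \approx 124.82$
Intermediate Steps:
$125 + 9 \frac{m{\left(S{\left(1 \right)} \right)}}{-50} = 125 + 9 \cdot 1 \frac{1}{-50} = 125 + 9 \cdot 1 \left(- \frac{1}{50}\right) = 125 + 9 \left(- \frac{1}{50}\right) = 125 - \frac{9}{50} = \frac{6241}{50}$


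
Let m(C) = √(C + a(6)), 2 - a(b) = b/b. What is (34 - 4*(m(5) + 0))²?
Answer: 1252 - 272*√6 ≈ 585.74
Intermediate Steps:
a(b) = 1 (a(b) = 2 - b/b = 2 - 1*1 = 2 - 1 = 1)
m(C) = √(1 + C) (m(C) = √(C + 1) = √(1 + C))
(34 - 4*(m(5) + 0))² = (34 - 4*(√(1 + 5) + 0))² = (34 - 4*(√6 + 0))² = (34 - 4*√6)²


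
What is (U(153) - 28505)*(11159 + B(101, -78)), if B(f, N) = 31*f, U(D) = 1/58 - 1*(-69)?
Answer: -11784155615/29 ≈ -4.0635e+8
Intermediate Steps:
U(D) = 4003/58 (U(D) = 1/58 + 69 = 4003/58)
(U(153) - 28505)*(11159 + B(101, -78)) = (4003/58 - 28505)*(11159 + 31*101) = -1649287*(11159 + 3131)/58 = -1649287/58*14290 = -11784155615/29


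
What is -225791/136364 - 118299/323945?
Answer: -89275590331/44174435980 ≈ -2.0210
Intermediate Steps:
-225791/136364 - 118299/323945 = -89275590331/44174435980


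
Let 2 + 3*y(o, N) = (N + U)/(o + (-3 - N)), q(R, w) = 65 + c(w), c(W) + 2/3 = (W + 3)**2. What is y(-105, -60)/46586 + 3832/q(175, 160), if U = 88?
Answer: 4819354679/33499992600 ≈ 0.14386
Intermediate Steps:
c(W) = -2/3 + (3 + W)**2 (c(W) = -2/3 + (W + 3)**2 = -2/3 + (3 + W)**2)
q(R, w) = 193/3 + (3 + w)**2 (q(R, w) = 65 + (-2/3 + (3 + w)**2) = 193/3 + (3 + w)**2)
y(o, N) = -2/3 + (88 + N)/(3*(-3 + o - N)) (y(o, N) = -2/3 + ((N + 88)/(o + (-3 - N)))/3 = -2/3 + ((88 + N)/(-3 + o - N))/3 = -2/3 + (88 + N)/(3*(-3 + o - N)))
y(-105, -60)/46586 + 3832/q(175, 160) = ((-94/3 - 1*(-60) + (2/3)*(-105))/(3 - 60 - 1*(-105)))/46586 + 3832/(193/3 + (3 + 160)**2) = ((-94/3 + 60 - 70)/(3 - 60 + 105))*(1/46586) + 3832/(193/3 + 163**2) = (-124/3/48)*(1/46586) + 3832/(193/3 + 26569) = ((1/48)*(-124/3))*(1/46586) + 3832/(79900/3) = -31/36*1/46586 + 3832*(3/79900) = -31/1677096 + 2874/19975 = 4819354679/33499992600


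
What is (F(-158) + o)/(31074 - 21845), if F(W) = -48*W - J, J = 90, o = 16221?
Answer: 23715/9229 ≈ 2.5696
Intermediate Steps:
F(W) = -90 - 48*W (F(W) = -48*W - 1*90 = -48*W - 90 = -90 - 48*W)
(F(-158) + o)/(31074 - 21845) = ((-90 - 48*(-158)) + 16221)/(31074 - 21845) = ((-90 + 7584) + 16221)/9229 = (7494 + 16221)*(1/9229) = 23715*(1/9229) = 23715/9229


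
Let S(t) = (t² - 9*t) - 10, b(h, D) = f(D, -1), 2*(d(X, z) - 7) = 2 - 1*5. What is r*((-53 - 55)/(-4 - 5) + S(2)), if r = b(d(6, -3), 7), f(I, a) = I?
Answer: -84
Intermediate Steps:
d(X, z) = 11/2 (d(X, z) = 7 + (2 - 1*5)/2 = 7 + (2 - 5)/2 = 7 + (½)*(-3) = 7 - 3/2 = 11/2)
b(h, D) = D
r = 7
S(t) = -10 + t² - 9*t
r*((-53 - 55)/(-4 - 5) + S(2)) = 7*((-53 - 55)/(-4 - 5) + (-10 + 2² - 9*2)) = 7*(-108/(-9) + (-10 + 4 - 18)) = 7*(-108*(-⅑) - 24) = 7*(12 - 24) = 7*(-12) = -84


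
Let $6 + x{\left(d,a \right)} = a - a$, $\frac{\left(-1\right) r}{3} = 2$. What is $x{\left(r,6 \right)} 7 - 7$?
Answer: $-49$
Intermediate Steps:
$r = -6$ ($r = \left(-3\right) 2 = -6$)
$x{\left(d,a \right)} = -6$ ($x{\left(d,a \right)} = -6 + \left(a - a\right) = -6 + 0 = -6$)
$x{\left(r,6 \right)} 7 - 7 = \left(-6\right) 7 - 7 = -42 - 7 = -49$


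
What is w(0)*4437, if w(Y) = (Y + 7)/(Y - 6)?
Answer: -10353/2 ≈ -5176.5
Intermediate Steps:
w(Y) = (7 + Y)/(-6 + Y)
w(0)*4437 = ((7 + 0)/(-6 + 0))*4437 = (7/(-6))*4437 = -1/6*7*4437 = -7/6*4437 = -10353/2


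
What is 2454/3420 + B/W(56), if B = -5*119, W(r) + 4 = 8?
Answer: -168757/1140 ≈ -148.03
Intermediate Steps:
W(r) = 4 (W(r) = -4 + 8 = 4)
B = -595
2454/3420 + B/W(56) = 2454/3420 - 595/4 = 2454*(1/3420) - 595*¼ = 409/570 - 595/4 = -168757/1140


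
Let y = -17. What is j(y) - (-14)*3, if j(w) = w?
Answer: 25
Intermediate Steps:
j(y) - (-14)*3 = -17 - (-14)*3 = -17 - 1*(-42) = -17 + 42 = 25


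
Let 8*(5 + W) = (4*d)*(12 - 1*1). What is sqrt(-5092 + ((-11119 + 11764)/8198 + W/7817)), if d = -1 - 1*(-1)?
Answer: I*sqrt(20911143916358441702)/64083766 ≈ 71.358*I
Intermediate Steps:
d = 0 (d = -1 + 1 = 0)
W = -5 (W = -5 + ((4*0)*(12 - 1*1))/8 = -5 + (0*(12 - 1))/8 = -5 + (0*11)/8 = -5 + (1/8)*0 = -5 + 0 = -5)
sqrt(-5092 + ((-11119 + 11764)/8198 + W/7817)) = sqrt(-5092 + ((-11119 + 11764)/8198 - 5/7817)) = sqrt(-5092 + (645*(1/8198) - 5*1/7817)) = sqrt(-5092 + (645/8198 - 5/7817)) = sqrt(-5092 + 5000975/64083766) = sqrt(-326309535497/64083766) = I*sqrt(20911143916358441702)/64083766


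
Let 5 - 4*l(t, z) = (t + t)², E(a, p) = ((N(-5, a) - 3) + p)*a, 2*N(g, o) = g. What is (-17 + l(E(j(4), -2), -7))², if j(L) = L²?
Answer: 3325021569/16 ≈ 2.0781e+8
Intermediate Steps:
N(g, o) = g/2
E(a, p) = a*(-11/2 + p) (E(a, p) = (((½)*(-5) - 3) + p)*a = ((-5/2 - 3) + p)*a = (-11/2 + p)*a = a*(-11/2 + p))
l(t, z) = 5/4 - t² (l(t, z) = 5/4 - (t + t)²/4 = 5/4 - 4*t²/4 = 5/4 - t²)
(-17 + l(E(j(4), -2), -7))² = (-17 + (5/4 - ((½)*4²*(-11 + 2*(-2)))²))² = (-17 + (5/4 - ((½)*16*(-11 - 4))²))² = (-17 + (5/4 - ((½)*16*(-15))²))² = (-17 + (5/4 - 1*(-120)²))² = (-17 + (5/4 - 1*14400))² = (-17 + (5/4 - 14400))² = (-17 - 57595/4)² = (-57663/4)² = 3325021569/16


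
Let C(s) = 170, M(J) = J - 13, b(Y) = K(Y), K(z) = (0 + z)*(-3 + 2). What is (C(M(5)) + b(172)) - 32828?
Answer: -32830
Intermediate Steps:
K(z) = -z (K(z) = z*(-1) = -z)
b(Y) = -Y
M(J) = -13 + J
(C(M(5)) + b(172)) - 32828 = (170 - 1*172) - 32828 = (170 - 172) - 32828 = -2 - 32828 = -32830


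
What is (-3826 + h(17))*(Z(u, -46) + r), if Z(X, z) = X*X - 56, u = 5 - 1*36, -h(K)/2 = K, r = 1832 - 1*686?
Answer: -7916860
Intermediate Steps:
r = 1146 (r = 1832 - 686 = 1146)
h(K) = -2*K
u = -31 (u = 5 - 36 = -31)
Z(X, z) = -56 + X**2 (Z(X, z) = X**2 - 56 = -56 + X**2)
(-3826 + h(17))*(Z(u, -46) + r) = (-3826 - 2*17)*((-56 + (-31)**2) + 1146) = (-3826 - 34)*((-56 + 961) + 1146) = -3860*(905 + 1146) = -3860*2051 = -7916860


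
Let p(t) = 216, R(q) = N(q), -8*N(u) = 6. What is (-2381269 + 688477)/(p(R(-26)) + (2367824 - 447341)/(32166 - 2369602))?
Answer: -146547887456/18628359 ≈ -7866.9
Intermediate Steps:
N(u) = -3/4 (N(u) = -1/8*6 = -3/4)
R(q) = -3/4
(-2381269 + 688477)/(p(R(-26)) + (2367824 - 447341)/(32166 - 2369602)) = (-2381269 + 688477)/(216 + (2367824 - 447341)/(32166 - 2369602)) = -1692792/(216 + 1920483/(-2337436)) = -1692792/(216 + 1920483*(-1/2337436)) = -1692792/(216 - 1920483/2337436) = -1692792/502965693/2337436 = -1692792*2337436/502965693 = -146547887456/18628359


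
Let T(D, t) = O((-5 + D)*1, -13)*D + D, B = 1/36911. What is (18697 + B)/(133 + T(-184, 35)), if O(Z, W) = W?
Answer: 690124968/86408651 ≈ 7.9868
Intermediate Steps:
B = 1/36911 ≈ 2.7092e-5
T(D, t) = -12*D (T(D, t) = -13*D + D = -12*D)
(18697 + B)/(133 + T(-184, 35)) = (18697 + 1/36911)/(133 - 12*(-184)) = 690124968/(36911*(133 + 2208)) = (690124968/36911)/2341 = (690124968/36911)*(1/2341) = 690124968/86408651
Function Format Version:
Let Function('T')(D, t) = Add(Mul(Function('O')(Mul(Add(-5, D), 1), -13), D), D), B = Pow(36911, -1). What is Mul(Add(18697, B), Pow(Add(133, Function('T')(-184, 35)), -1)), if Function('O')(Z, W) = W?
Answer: Rational(690124968, 86408651) ≈ 7.9868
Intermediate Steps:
B = Rational(1, 36911) ≈ 2.7092e-5
Function('T')(D, t) = Mul(-12, D) (Function('T')(D, t) = Add(Mul(-13, D), D) = Mul(-12, D))
Mul(Add(18697, B), Pow(Add(133, Function('T')(-184, 35)), -1)) = Mul(Add(18697, Rational(1, 36911)), Pow(Add(133, Mul(-12, -184)), -1)) = Mul(Rational(690124968, 36911), Pow(Add(133, 2208), -1)) = Mul(Rational(690124968, 36911), Pow(2341, -1)) = Mul(Rational(690124968, 36911), Rational(1, 2341)) = Rational(690124968, 86408651)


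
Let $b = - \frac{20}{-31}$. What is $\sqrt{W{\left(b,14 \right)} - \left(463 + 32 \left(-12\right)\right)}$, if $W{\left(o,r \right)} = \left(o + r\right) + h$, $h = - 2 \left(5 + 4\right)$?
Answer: $\frac{i \sqrt{79143}}{31} \approx 9.075 i$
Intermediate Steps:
$b = \frac{20}{31}$ ($b = \left(-20\right) \left(- \frac{1}{31}\right) = \frac{20}{31} \approx 0.64516$)
$h = -18$ ($h = \left(-2\right) 9 = -18$)
$W{\left(o,r \right)} = -18 + o + r$ ($W{\left(o,r \right)} = \left(o + r\right) - 18 = -18 + o + r$)
$\sqrt{W{\left(b,14 \right)} - \left(463 + 32 \left(-12\right)\right)} = \sqrt{\left(-18 + \frac{20}{31} + 14\right) - \left(463 + 32 \left(-12\right)\right)} = \sqrt{- \frac{104}{31} - 79} = \sqrt{- \frac{2553}{31}} = \frac{i \sqrt{79143}}{31}$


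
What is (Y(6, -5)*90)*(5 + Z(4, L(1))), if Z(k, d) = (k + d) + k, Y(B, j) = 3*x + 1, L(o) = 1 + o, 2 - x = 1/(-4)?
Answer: 20925/2 ≈ 10463.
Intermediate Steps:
x = 9/4 (x = 2 - 1/(-4) = 2 - 1*(-1/4) = 2 + 1/4 = 9/4 ≈ 2.2500)
Y(B, j) = 31/4 (Y(B, j) = 3*(9/4) + 1 = 27/4 + 1 = 31/4)
Z(k, d) = d + 2*k (Z(k, d) = (d + k) + k = d + 2*k)
(Y(6, -5)*90)*(5 + Z(4, L(1))) = ((31/4)*90)*(5 + ((1 + 1) + 2*4)) = 1395*(5 + (2 + 8))/2 = 1395*(5 + 10)/2 = (1395/2)*15 = 20925/2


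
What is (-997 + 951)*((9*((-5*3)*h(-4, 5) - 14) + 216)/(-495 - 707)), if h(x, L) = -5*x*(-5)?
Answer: 312570/601 ≈ 520.08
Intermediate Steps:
h(x, L) = 25*x
(-997 + 951)*((9*((-5*3)*h(-4, 5) - 14) + 216)/(-495 - 707)) = (-997 + 951)*((9*((-5*3)*(25*(-4)) - 14) + 216)/(-495 - 707)) = -46*(9*(-15*(-100) - 14) + 216)/(-1202) = -46*(9*(1500 - 14) + 216)*(-1)/1202 = -46*(9*1486 + 216)*(-1)/1202 = -46*(13374 + 216)*(-1)/1202 = -625140*(-1)/1202 = -46*(-6795/601) = 312570/601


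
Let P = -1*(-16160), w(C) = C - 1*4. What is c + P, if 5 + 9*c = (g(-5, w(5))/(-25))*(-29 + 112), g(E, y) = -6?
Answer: 3636373/225 ≈ 16162.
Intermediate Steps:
w(C) = -4 + C (w(C) = C - 4 = -4 + C)
c = 373/225 (c = -5/9 + ((-6/(-25))*(-29 + 112))/9 = -5/9 + (-6*(-1/25)*83)/9 = -5/9 + ((6/25)*83)/9 = -5/9 + (⅑)*(498/25) = -5/9 + 166/75 = 373/225 ≈ 1.6578)
P = 16160
c + P = 373/225 + 16160 = 3636373/225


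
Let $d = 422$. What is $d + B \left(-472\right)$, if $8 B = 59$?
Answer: $-3059$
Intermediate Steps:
$B = \frac{59}{8}$ ($B = \frac{1}{8} \cdot 59 = \frac{59}{8} \approx 7.375$)
$d + B \left(-472\right) = 422 + \frac{59}{8} \left(-472\right) = 422 - 3481 = -3059$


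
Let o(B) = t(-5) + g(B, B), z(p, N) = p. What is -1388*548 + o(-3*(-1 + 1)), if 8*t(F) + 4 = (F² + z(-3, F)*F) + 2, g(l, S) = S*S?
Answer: -3042477/4 ≈ -7.6062e+5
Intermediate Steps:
g(l, S) = S²
t(F) = -¼ - 3*F/8 + F²/8 (t(F) = -½ + ((F² - 3*F) + 2)/8 = -½ + (2 + F² - 3*F)/8 = -½ + (¼ - 3*F/8 + F²/8) = -¼ - 3*F/8 + F²/8)
o(B) = 19/4 + B² (o(B) = (-¼ - 3/8*(-5) + (⅛)*(-5)²) + B² = (-¼ + 15/8 + (⅛)*25) + B² = (-¼ + 15/8 + 25/8) + B² = 19/4 + B²)
-1388*548 + o(-3*(-1 + 1)) = -1388*548 + (19/4 + (-3*(-1 + 1))²) = -760624 + (19/4 + (-3*0)²) = -760624 + (19/4 + 0²) = -760624 + (19/4 + 0) = -760624 + 19/4 = -3042477/4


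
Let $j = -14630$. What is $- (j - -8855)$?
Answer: $5775$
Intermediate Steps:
$- (j - -8855) = - (-14630 - -8855) = - (-14630 + 8855) = \left(-1\right) \left(-5775\right) = 5775$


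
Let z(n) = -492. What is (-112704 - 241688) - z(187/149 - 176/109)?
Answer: -353900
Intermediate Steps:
(-112704 - 241688) - z(187/149 - 176/109) = (-112704 - 241688) - 1*(-492) = -354392 + 492 = -353900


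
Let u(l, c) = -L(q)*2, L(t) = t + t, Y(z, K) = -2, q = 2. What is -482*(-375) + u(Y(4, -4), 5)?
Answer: 180742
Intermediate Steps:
L(t) = 2*t
u(l, c) = -8 (u(l, c) = -2*2*2 = -1*4*2 = -4*2 = -8)
-482*(-375) + u(Y(4, -4), 5) = -482*(-375) - 8 = 180750 - 8 = 180742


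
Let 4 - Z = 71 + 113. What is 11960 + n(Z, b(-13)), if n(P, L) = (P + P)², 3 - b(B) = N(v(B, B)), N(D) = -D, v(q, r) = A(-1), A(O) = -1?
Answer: 141560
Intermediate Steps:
Z = -180 (Z = 4 - (71 + 113) = 4 - 1*184 = 4 - 184 = -180)
v(q, r) = -1
b(B) = 2 (b(B) = 3 - (-1)*(-1) = 3 - 1*1 = 3 - 1 = 2)
n(P, L) = 4*P² (n(P, L) = (2*P)² = 4*P²)
11960 + n(Z, b(-13)) = 11960 + 4*(-180)² = 11960 + 4*32400 = 11960 + 129600 = 141560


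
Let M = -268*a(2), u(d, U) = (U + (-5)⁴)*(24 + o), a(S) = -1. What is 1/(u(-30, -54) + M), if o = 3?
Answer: 1/15685 ≈ 6.3755e-5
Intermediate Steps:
u(d, U) = 16875 + 27*U (u(d, U) = (U + (-5)⁴)*(24 + 3) = (U + 625)*27 = (625 + U)*27 = 16875 + 27*U)
M = 268 (M = -268*(-1) = 268)
1/(u(-30, -54) + M) = 1/((16875 + 27*(-54)) + 268) = 1/((16875 - 1458) + 268) = 1/(15417 + 268) = 1/15685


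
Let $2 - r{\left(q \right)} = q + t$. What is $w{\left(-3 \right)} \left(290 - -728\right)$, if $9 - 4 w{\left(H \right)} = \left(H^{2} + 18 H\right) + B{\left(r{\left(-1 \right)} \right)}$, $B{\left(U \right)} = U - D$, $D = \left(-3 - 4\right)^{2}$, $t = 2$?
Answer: $25959$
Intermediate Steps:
$r{\left(q \right)} = - q$ ($r{\left(q \right)} = 2 - \left(q + 2\right) = 2 - \left(2 + q\right) = - q$)
$D = 49$ ($D = \left(-7\right)^{2} = 49$)
$B{\left(U \right)} = -49 + U$ ($B{\left(U \right)} = U - 49 = -49 + U$)
$w{\left(H \right)} = \frac{57}{4} - \frac{9 H}{2} - \frac{H^{2}}{4}$ ($w{\left(H \right)} = \frac{9}{4} - \frac{\left(H^{2} + 18 H\right) - 48}{4} = \frac{9}{4} - \frac{-48 + H^{2} + 18 H}{4} = \frac{9}{4} - \left(-12 + \frac{H^{2}}{4} + \frac{9 H}{2}\right) = \frac{57}{4} - \frac{9 H}{2} - \frac{H^{2}}{4}$)
$w{\left(-3 \right)} \left(290 - -728\right) = \left(\frac{57}{4} - - \frac{27}{2} - \frac{\left(-3\right)^{2}}{4}\right) \left(290 - -728\right) = \left(\frac{57}{4} + \frac{27}{2} - \frac{9}{4}\right) \left(290 + 728\right) = \left(\frac{57}{4} + \frac{27}{2} - \frac{9}{4}\right) 1018 = \frac{51}{2} \cdot 1018 = 25959$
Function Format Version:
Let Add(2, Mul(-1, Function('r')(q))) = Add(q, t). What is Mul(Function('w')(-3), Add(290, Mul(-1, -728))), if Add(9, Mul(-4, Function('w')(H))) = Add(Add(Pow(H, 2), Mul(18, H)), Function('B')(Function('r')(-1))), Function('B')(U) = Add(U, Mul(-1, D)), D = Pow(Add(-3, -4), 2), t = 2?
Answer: 25959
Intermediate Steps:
Function('r')(q) = Mul(-1, q) (Function('r')(q) = Add(2, Mul(-1, Add(q, 2))) = Add(2, Mul(-1, Add(2, q))) = Add(2, Add(-2, Mul(-1, q))) = Mul(-1, q))
D = 49 (D = Pow(-7, 2) = 49)
Function('B')(U) = Add(-49, U) (Function('B')(U) = Add(U, Mul(-1, 49)) = Add(U, -49) = Add(-49, U))
Function('w')(H) = Add(Rational(57, 4), Mul(Rational(-9, 2), H), Mul(Rational(-1, 4), Pow(H, 2))) (Function('w')(H) = Add(Rational(9, 4), Mul(Rational(-1, 4), Add(Add(Pow(H, 2), Mul(18, H)), Add(-49, Mul(-1, -1))))) = Add(Rational(9, 4), Mul(Rational(-1, 4), Add(Add(Pow(H, 2), Mul(18, H)), Add(-49, 1)))) = Add(Rational(9, 4), Mul(Rational(-1, 4), Add(Add(Pow(H, 2), Mul(18, H)), -48))) = Add(Rational(9, 4), Mul(Rational(-1, 4), Add(-48, Pow(H, 2), Mul(18, H)))) = Add(Rational(9, 4), Add(12, Mul(Rational(-9, 2), H), Mul(Rational(-1, 4), Pow(H, 2)))) = Add(Rational(57, 4), Mul(Rational(-9, 2), H), Mul(Rational(-1, 4), Pow(H, 2))))
Mul(Function('w')(-3), Add(290, Mul(-1, -728))) = Mul(Add(Rational(57, 4), Mul(Rational(-9, 2), -3), Mul(Rational(-1, 4), Pow(-3, 2))), Add(290, Mul(-1, -728))) = Mul(Add(Rational(57, 4), Rational(27, 2), Mul(Rational(-1, 4), 9)), Add(290, 728)) = Mul(Add(Rational(57, 4), Rational(27, 2), Rational(-9, 4)), 1018) = Mul(Rational(51, 2), 1018) = 25959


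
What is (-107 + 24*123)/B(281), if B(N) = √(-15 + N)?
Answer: 2845*√266/266 ≈ 174.44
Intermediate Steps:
(-107 + 24*123)/B(281) = (-107 + 24*123)/(√(-15 + 281)) = (-107 + 2952)/(√266) = 2845*(√266/266) = 2845*√266/266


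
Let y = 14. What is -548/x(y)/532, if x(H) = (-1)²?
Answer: -137/133 ≈ -1.0301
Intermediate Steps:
x(H) = 1
-548/x(y)/532 = -548/1/532 = -548*1*(1/532) = -548*1/532 = -137/133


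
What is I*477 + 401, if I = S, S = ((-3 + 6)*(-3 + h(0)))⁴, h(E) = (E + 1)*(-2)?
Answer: 24148526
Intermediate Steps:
h(E) = -2 - 2*E (h(E) = (1 + E)*(-2) = -2 - 2*E)
S = 50625 (S = ((-3 + 6)*(-3 + (-2 - 2*0)))⁴ = (3*(-3 + (-2 + 0)))⁴ = (3*(-3 - 2))⁴ = (3*(-5))⁴ = (-15)⁴ = 50625)
I = 50625
I*477 + 401 = 50625*477 + 401 = 24148125 + 401 = 24148526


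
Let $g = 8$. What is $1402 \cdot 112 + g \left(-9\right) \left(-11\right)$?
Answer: $157816$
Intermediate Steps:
$1402 \cdot 112 + g \left(-9\right) \left(-11\right) = 1402 \cdot 112 + 8 \left(-9\right) \left(-11\right) = 157024 - -792 = 157024 + 792 = 157816$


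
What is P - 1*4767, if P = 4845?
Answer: 78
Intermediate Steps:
P - 1*4767 = 4845 - 1*4767 = 4845 - 4767 = 78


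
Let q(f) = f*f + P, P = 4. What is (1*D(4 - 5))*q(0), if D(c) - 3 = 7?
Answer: 40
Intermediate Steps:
D(c) = 10 (D(c) = 3 + 7 = 10)
q(f) = 4 + f**2 (q(f) = f*f + 4 = f**2 + 4 = 4 + f**2)
(1*D(4 - 5))*q(0) = (1*10)*(4 + 0**2) = 10*(4 + 0) = 10*4 = 40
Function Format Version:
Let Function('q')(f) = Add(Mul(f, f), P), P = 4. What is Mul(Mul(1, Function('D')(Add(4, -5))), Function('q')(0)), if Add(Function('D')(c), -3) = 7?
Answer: 40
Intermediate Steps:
Function('D')(c) = 10 (Function('D')(c) = Add(3, 7) = 10)
Function('q')(f) = Add(4, Pow(f, 2)) (Function('q')(f) = Add(Mul(f, f), 4) = Add(Pow(f, 2), 4) = Add(4, Pow(f, 2)))
Mul(Mul(1, Function('D')(Add(4, -5))), Function('q')(0)) = Mul(Mul(1, 10), Add(4, Pow(0, 2))) = Mul(10, Add(4, 0)) = Mul(10, 4) = 40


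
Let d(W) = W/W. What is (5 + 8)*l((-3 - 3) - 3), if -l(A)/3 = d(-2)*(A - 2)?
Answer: 429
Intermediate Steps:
d(W) = 1
l(A) = 6 - 3*A (l(A) = -3*(A - 2) = -3*(-2 + A) = 6 - 3*A)
(5 + 8)*l((-3 - 3) - 3) = (5 + 8)*(6 - 3*((-3 - 3) - 3)) = 13*(6 - 3*(-6 - 3)) = 13*(6 - 3*(-9)) = 13*(6 + 27) = 13*33 = 429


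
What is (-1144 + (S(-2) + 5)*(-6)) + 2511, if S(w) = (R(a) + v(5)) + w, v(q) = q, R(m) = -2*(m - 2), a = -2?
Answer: 1271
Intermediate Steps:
R(m) = 4 - 2*m (R(m) = -2*(-2 + m) = 4 - 2*m)
S(w) = 13 + w (S(w) = ((4 - 2*(-2)) + 5) + w = ((4 + 4) + 5) + w = (8 + 5) + w = 13 + w)
(-1144 + (S(-2) + 5)*(-6)) + 2511 = (-1144 + ((13 - 2) + 5)*(-6)) + 2511 = (-1144 + (11 + 5)*(-6)) + 2511 = (-1144 + 16*(-6)) + 2511 = (-1144 - 96) + 2511 = -1240 + 2511 = 1271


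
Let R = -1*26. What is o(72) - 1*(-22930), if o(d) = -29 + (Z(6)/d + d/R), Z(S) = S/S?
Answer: 21432757/936 ≈ 22898.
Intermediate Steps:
R = -26
Z(S) = 1
o(d) = -29 + 1/d - d/26 (o(d) = -29 + (1/d + d/(-26)) = -29 + (1/d + d*(-1/26)) = -29 + (1/d - d/26) = -29 + 1/d - d/26)
o(72) - 1*(-22930) = (-29 + 1/72 - 1/26*72) - 1*(-22930) = (-29 + 1/72 - 36/13) + 22930 = -29723/936 + 22930 = 21432757/936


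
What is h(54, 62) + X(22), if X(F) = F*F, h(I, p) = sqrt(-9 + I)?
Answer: 484 + 3*sqrt(5) ≈ 490.71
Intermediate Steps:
X(F) = F**2
h(54, 62) + X(22) = sqrt(-9 + 54) + 22**2 = sqrt(45) + 484 = 3*sqrt(5) + 484 = 484 + 3*sqrt(5)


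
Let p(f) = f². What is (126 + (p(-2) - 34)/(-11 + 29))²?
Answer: 139129/9 ≈ 15459.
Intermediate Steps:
(126 + (p(-2) - 34)/(-11 + 29))² = (126 + ((-2)² - 34)/(-11 + 29))² = (126 + (4 - 34)/18)² = (126 - 30*1/18)² = (126 - 5/3)² = (373/3)² = 139129/9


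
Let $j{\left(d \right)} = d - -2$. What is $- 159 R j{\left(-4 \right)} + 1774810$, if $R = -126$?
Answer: $1734742$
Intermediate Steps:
$j{\left(d \right)} = 2 + d$ ($j{\left(d \right)} = d + 2 = 2 + d$)
$- 159 R j{\left(-4 \right)} + 1774810 = \left(-159\right) \left(-126\right) \left(2 - 4\right) + 1774810 = 20034 \left(-2\right) + 1774810 = -40068 + 1774810 = 1734742$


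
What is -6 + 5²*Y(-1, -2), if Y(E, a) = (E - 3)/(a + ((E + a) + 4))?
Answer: 94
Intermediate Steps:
Y(E, a) = (-3 + E)/(4 + E + 2*a) (Y(E, a) = (-3 + E)/(a + (4 + E + a)) = (-3 + E)/(4 + E + 2*a))
-6 + 5²*Y(-1, -2) = -6 + 5²*((-3 - 1)/(4 - 1 + 2*(-2))) = -6 + 25*(-4/(4 - 1 - 4)) = -6 + 25*(-4/(-1)) = -6 + 25*(-1*(-4)) = -6 + 25*4 = -6 + 100 = 94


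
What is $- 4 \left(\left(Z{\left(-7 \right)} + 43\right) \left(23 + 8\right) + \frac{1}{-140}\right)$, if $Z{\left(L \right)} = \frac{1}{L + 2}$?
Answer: $- \frac{185751}{35} \approx -5307.2$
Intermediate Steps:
$Z{\left(L \right)} = \frac{1}{2 + L}$
$- 4 \left(\left(Z{\left(-7 \right)} + 43\right) \left(23 + 8\right) + \frac{1}{-140}\right) = - 4 \left(\left(\frac{1}{2 - 7} + 43\right) \left(23 + 8\right) + \frac{1}{-140}\right) = - 4 \left(\left(\frac{1}{-5} + 43\right) 31 - \frac{1}{140}\right) = - 4 \left(\left(- \frac{1}{5} + 43\right) 31 - \frac{1}{140}\right) = - 4 \left(\frac{214}{5} \cdot 31 - \frac{1}{140}\right) = - 4 \left(\frac{6634}{5} - \frac{1}{140}\right) = \left(-4\right) \frac{185751}{140} = - \frac{185751}{35}$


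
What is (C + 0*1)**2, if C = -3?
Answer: 9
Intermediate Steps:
(C + 0*1)**2 = (-3 + 0*1)**2 = (-3 + 0)**2 = (-3)**2 = 9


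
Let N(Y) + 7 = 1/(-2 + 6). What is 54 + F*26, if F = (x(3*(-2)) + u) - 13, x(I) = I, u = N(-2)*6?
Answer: -1493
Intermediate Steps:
N(Y) = -27/4 (N(Y) = -7 + 1/(-2 + 6) = -7 + 1/4 = -7 + ¼ = -27/4)
u = -81/2 (u = -27/4*6 = -81/2 ≈ -40.500)
F = -119/2 (F = (3*(-2) - 81/2) - 13 = (-6 - 81/2) - 13 = -93/2 - 13 = -119/2 ≈ -59.500)
54 + F*26 = 54 - 119/2*26 = 54 - 1547 = -1493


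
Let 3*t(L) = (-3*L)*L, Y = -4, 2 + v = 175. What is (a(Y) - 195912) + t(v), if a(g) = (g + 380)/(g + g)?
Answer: -225888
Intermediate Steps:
v = 173 (v = -2 + 175 = 173)
a(g) = (380 + g)/(2*g) (a(g) = (380 + g)/((2*g)) = (380 + g)*(1/(2*g)) = (380 + g)/(2*g))
t(L) = -L² (t(L) = ((-3*L)*L)/3 = (-3*L²)/3 = -L²)
(a(Y) - 195912) + t(v) = ((½)*(380 - 4)/(-4) - 195912) - 1*173² = ((½)*(-¼)*376 - 195912) - 1*29929 = (-47 - 195912) - 29929 = -195959 - 29929 = -225888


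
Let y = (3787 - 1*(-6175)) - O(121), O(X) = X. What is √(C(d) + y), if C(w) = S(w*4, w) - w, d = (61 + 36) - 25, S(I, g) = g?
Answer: √9841 ≈ 99.202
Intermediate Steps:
d = 72 (d = 97 - 25 = 72)
C(w) = 0 (C(w) = w - w = 0)
y = 9841 (y = (3787 - 1*(-6175)) - 1*121 = (3787 + 6175) - 121 = 9962 - 121 = 9841)
√(C(d) + y) = √(0 + 9841) = √9841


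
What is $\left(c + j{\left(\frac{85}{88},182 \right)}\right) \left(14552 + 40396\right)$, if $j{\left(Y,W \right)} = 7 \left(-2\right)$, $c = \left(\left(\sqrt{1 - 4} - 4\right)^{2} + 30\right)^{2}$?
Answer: $90279564 - 37804224 i \sqrt{3} \approx 9.028 \cdot 10^{7} - 6.5479 \cdot 10^{7} i$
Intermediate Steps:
$c = \left(30 + \left(-4 + i \sqrt{3}\right)^{2}\right)^{2}$ ($c = \left(\left(\sqrt{-3} - 4\right)^{2} + 30\right)^{2} = \left(\left(i \sqrt{3} - 4\right)^{2} + 30\right)^{2} = \left(\left(-4 + i \sqrt{3}\right)^{2} + 30\right)^{2} = \left(30 + \left(-4 + i \sqrt{3}\right)^{2}\right)^{2} \approx 1657.0 - 1191.7 i$)
$j{\left(Y,W \right)} = -14$
$\left(c + j{\left(\frac{85}{88},182 \right)}\right) \left(14552 + 40396\right) = \left(\left(1657 - 688 i \sqrt{3}\right) - 14\right) \left(14552 + 40396\right) = \left(1643 - 688 i \sqrt{3}\right) 54948 = 90279564 - 37804224 i \sqrt{3}$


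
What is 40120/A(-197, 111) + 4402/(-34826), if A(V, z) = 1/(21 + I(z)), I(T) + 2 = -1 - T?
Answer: -64970691281/17413 ≈ -3.7312e+6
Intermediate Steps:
I(T) = -3 - T (I(T) = -2 + (-1 - T) = -3 - T)
A(V, z) = 1/(18 - z) (A(V, z) = 1/(21 + (-3 - z)) = 1/(18 - z))
40120/A(-197, 111) + 4402/(-34826) = 40120/((-1/(-18 + 111))) + 4402/(-34826) = 40120/((-1/93)) + 4402*(-1/34826) = 40120/((-1*1/93)) - 2201/17413 = 40120/(-1/93) - 2201/17413 = 40120*(-93) - 2201/17413 = -3731160 - 2201/17413 = -64970691281/17413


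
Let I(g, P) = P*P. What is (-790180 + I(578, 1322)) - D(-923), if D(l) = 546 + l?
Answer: 957881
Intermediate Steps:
I(g, P) = P²
(-790180 + I(578, 1322)) - D(-923) = (-790180 + 1322²) - (546 - 923) = (-790180 + 1747684) - 1*(-377) = 957504 + 377 = 957881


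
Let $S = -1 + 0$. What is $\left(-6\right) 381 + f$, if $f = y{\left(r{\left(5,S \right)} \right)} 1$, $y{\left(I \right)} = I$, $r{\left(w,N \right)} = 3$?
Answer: $-2283$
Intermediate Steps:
$S = -1$
$f = 3$ ($f = 3 \cdot 1 = 3$)
$\left(-6\right) 381 + f = \left(-6\right) 381 + 3 = -2286 + 3 = -2283$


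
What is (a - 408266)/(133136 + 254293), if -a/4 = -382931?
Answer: 53498/18449 ≈ 2.8998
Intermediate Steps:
a = 1531724 (a = -4*(-382931) = 1531724)
(a - 408266)/(133136 + 254293) = (1531724 - 408266)/(133136 + 254293) = 1123458/387429 = 1123458*(1/387429) = 53498/18449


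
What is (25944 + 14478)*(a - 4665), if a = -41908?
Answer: -1882573806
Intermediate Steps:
(25944 + 14478)*(a - 4665) = (25944 + 14478)*(-41908 - 4665) = 40422*(-46573) = -1882573806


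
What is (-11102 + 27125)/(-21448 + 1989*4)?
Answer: -16023/13492 ≈ -1.1876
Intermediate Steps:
(-11102 + 27125)/(-21448 + 1989*4) = 16023/(-21448 + 7956) = 16023/(-13492) = 16023*(-1/13492) = -16023/13492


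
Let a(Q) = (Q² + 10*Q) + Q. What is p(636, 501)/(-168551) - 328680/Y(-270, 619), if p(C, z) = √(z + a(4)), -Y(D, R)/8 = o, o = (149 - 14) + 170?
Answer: 8217/61 - √561/168551 ≈ 134.70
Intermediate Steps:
a(Q) = Q² + 11*Q
o = 305 (o = 135 + 170 = 305)
Y(D, R) = -2440 (Y(D, R) = -8*305 = -2440)
p(C, z) = √(60 + z) (p(C, z) = √(z + 4*(11 + 4)) = √(z + 4*15) = √(z + 60) = √(60 + z))
p(636, 501)/(-168551) - 328680/Y(-270, 619) = √(60 + 501)/(-168551) - 328680/(-2440) = √561*(-1/168551) - 328680*(-1/2440) = -√561/168551 + 8217/61 = 8217/61 - √561/168551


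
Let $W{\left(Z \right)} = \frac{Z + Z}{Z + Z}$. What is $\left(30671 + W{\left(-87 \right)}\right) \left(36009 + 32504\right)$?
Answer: $2101430736$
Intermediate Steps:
$W{\left(Z \right)} = 1$ ($W{\left(Z \right)} = \frac{2 Z}{2 Z} = 2 Z \frac{1}{2 Z} = 1$)
$\left(30671 + W{\left(-87 \right)}\right) \left(36009 + 32504\right) = \left(30671 + 1\right) \left(36009 + 32504\right) = 30672 \cdot 68513 = 2101430736$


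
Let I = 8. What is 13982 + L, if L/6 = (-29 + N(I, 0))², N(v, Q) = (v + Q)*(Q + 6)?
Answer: 16148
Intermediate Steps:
N(v, Q) = (6 + Q)*(Q + v) (N(v, Q) = (Q + v)*(6 + Q) = (6 + Q)*(Q + v))
L = 2166 (L = 6*(-29 + (0² + 6*0 + 6*8 + 0*8))² = 6*(-29 + (0 + 0 + 48 + 0))² = 6*(-29 + 48)² = 6*19² = 6*361 = 2166)
13982 + L = 13982 + 2166 = 16148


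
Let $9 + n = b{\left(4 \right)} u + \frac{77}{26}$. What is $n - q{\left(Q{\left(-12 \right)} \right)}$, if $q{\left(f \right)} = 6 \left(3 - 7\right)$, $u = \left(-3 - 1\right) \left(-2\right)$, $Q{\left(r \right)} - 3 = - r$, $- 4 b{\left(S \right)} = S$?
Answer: $\frac{259}{26} \approx 9.9615$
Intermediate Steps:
$b{\left(S \right)} = - \frac{S}{4}$
$Q{\left(r \right)} = 3 - r$
$u = 8$ ($u = \left(-4\right) \left(-2\right) = 8$)
$q{\left(f \right)} = -24$ ($q{\left(f \right)} = 6 \left(-4\right) = -24$)
$n = - \frac{365}{26}$ ($n = -9 + \left(\left(- \frac{1}{4}\right) 4 \cdot 8 + \frac{77}{26}\right) = -9 + \left(\left(-1\right) 8 + 77 \cdot \frac{1}{26}\right) = -9 + \left(-8 + \frac{77}{26}\right) = -9 - \frac{131}{26} = - \frac{365}{26} \approx -14.038$)
$n - q{\left(Q{\left(-12 \right)} \right)} = - \frac{365}{26} - -24 = - \frac{365}{26} + 24 = \frac{259}{26}$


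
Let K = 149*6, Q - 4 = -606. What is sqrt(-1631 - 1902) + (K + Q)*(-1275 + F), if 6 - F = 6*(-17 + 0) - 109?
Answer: -308936 + I*sqrt(3533) ≈ -3.0894e+5 + 59.439*I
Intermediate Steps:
Q = -602 (Q = 4 - 606 = -602)
K = 894
F = 217 (F = 6 - (6*(-17 + 0) - 109) = 6 - (6*(-17) - 109) = 6 - (-102 - 109) = 6 - 1*(-211) = 6 + 211 = 217)
sqrt(-1631 - 1902) + (K + Q)*(-1275 + F) = sqrt(-1631 - 1902) + (894 - 602)*(-1275 + 217) = sqrt(-3533) + 292*(-1058) = I*sqrt(3533) - 308936 = -308936 + I*sqrt(3533)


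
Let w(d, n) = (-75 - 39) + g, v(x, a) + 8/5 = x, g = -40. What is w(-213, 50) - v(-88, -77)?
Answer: -322/5 ≈ -64.400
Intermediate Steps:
v(x, a) = -8/5 + x
w(d, n) = -154 (w(d, n) = (-75 - 39) - 40 = -114 - 40 = -154)
w(-213, 50) - v(-88, -77) = -154 - (-8/5 - 88) = -154 - 1*(-448/5) = -154 + 448/5 = -322/5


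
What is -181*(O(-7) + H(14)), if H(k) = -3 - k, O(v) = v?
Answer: 4344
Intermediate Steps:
-181*(O(-7) + H(14)) = -181*(-7 + (-3 - 1*14)) = -181*(-7 + (-3 - 14)) = -181*(-7 - 17) = -181*(-24) = 4344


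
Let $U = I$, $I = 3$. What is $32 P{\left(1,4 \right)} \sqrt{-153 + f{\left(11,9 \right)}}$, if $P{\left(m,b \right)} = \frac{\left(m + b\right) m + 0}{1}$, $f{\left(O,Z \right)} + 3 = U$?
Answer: $480 i \sqrt{17} \approx 1979.1 i$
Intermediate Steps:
$U = 3$
$f{\left(O,Z \right)} = 0$ ($f{\left(O,Z \right)} = -3 + 3 = 0$)
$P{\left(m,b \right)} = m \left(b + m\right)$ ($P{\left(m,b \right)} = 1 \left(\left(b + m\right) m + 0\right) = 1 \left(m \left(b + m\right) + 0\right) = 1 m \left(b + m\right) = m \left(b + m\right)$)
$32 P{\left(1,4 \right)} \sqrt{-153 + f{\left(11,9 \right)}} = 32 \cdot 1 \left(4 + 1\right) \sqrt{-153 + 0} = 32 \cdot 1 \cdot 5 \sqrt{-153} = 32 \cdot 5 \cdot 3 i \sqrt{17} = 160 \cdot 3 i \sqrt{17} = 480 i \sqrt{17}$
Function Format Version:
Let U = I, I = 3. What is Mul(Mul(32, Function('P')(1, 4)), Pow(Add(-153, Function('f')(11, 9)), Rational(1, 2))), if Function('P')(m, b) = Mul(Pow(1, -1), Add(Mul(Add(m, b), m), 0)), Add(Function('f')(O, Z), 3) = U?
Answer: Mul(480, I, Pow(17, Rational(1, 2))) ≈ Mul(1979.1, I)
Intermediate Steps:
U = 3
Function('f')(O, Z) = 0 (Function('f')(O, Z) = Add(-3, 3) = 0)
Function('P')(m, b) = Mul(m, Add(b, m)) (Function('P')(m, b) = Mul(1, Add(Mul(Add(b, m), m), 0)) = Mul(1, Add(Mul(m, Add(b, m)), 0)) = Mul(1, Mul(m, Add(b, m))) = Mul(m, Add(b, m)))
Mul(Mul(32, Function('P')(1, 4)), Pow(Add(-153, Function('f')(11, 9)), Rational(1, 2))) = Mul(Mul(32, Mul(1, Add(4, 1))), Pow(Add(-153, 0), Rational(1, 2))) = Mul(Mul(32, Mul(1, 5)), Pow(-153, Rational(1, 2))) = Mul(Mul(32, 5), Mul(3, I, Pow(17, Rational(1, 2)))) = Mul(160, Mul(3, I, Pow(17, Rational(1, 2)))) = Mul(480, I, Pow(17, Rational(1, 2)))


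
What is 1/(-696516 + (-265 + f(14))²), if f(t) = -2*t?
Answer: -1/610667 ≈ -1.6376e-6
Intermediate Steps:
1/(-696516 + (-265 + f(14))²) = 1/(-696516 + (-265 - 2*14)²) = 1/(-696516 + (-265 - 28)²) = 1/(-696516 + (-293)²) = 1/(-696516 + 85849) = 1/(-610667) = -1/610667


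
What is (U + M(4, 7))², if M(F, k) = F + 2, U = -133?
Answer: 16129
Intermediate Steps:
M(F, k) = 2 + F
(U + M(4, 7))² = (-133 + (2 + 4))² = (-133 + 6)² = (-127)² = 16129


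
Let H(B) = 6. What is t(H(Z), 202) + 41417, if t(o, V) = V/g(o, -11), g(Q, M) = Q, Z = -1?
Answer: 124352/3 ≈ 41451.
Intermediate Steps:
t(o, V) = V/o
t(H(Z), 202) + 41417 = 202/6 + 41417 = 202*(⅙) + 41417 = 101/3 + 41417 = 124352/3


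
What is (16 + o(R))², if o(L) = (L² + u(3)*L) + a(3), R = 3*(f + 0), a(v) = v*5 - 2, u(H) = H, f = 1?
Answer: 2209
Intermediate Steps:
a(v) = -2 + 5*v (a(v) = 5*v - 2 = -2 + 5*v)
R = 3 (R = 3*(1 + 0) = 3*1 = 3)
o(L) = 13 + L² + 3*L (o(L) = (L² + 3*L) + (-2 + 5*3) = (L² + 3*L) + (-2 + 15) = (L² + 3*L) + 13 = 13 + L² + 3*L)
(16 + o(R))² = (16 + (13 + 3² + 3*3))² = (16 + (13 + 9 + 9))² = (16 + 31)² = 47² = 2209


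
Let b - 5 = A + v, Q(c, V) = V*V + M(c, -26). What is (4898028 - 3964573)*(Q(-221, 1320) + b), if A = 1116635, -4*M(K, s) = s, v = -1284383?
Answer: 2939755034785/2 ≈ 1.4699e+12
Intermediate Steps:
M(K, s) = -s/4
Q(c, V) = 13/2 + V² (Q(c, V) = V*V - ¼*(-26) = V² + 13/2 = 13/2 + V²)
b = -167743 (b = 5 + (1116635 - 1284383) = 5 - 167748 = -167743)
(4898028 - 3964573)*(Q(-221, 1320) + b) = (4898028 - 3964573)*((13/2 + 1320²) - 167743) = 933455*((13/2 + 1742400) - 167743) = 933455*(3484813/2 - 167743) = 933455*(3149327/2) = 2939755034785/2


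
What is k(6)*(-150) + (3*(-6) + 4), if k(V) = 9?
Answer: -1364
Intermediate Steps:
k(6)*(-150) + (3*(-6) + 4) = 9*(-150) + (3*(-6) + 4) = -1350 + (-18 + 4) = -1350 - 14 = -1364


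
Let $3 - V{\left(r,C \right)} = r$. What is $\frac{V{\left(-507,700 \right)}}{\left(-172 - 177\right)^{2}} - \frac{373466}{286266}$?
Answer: $- \frac{22671268303}{17433742533} \approx -1.3004$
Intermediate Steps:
$V{\left(r,C \right)} = 3 - r$
$\frac{V{\left(-507,700 \right)}}{\left(-172 - 177\right)^{2}} - \frac{373466}{286266} = \frac{3 - -507}{\left(-172 - 177\right)^{2}} - \frac{373466}{286266} = \frac{3 + 507}{\left(-349\right)^{2}} - \frac{186733}{143133} = \frac{510}{121801} - \frac{186733}{143133} = - \frac{22671268303}{17433742533}$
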